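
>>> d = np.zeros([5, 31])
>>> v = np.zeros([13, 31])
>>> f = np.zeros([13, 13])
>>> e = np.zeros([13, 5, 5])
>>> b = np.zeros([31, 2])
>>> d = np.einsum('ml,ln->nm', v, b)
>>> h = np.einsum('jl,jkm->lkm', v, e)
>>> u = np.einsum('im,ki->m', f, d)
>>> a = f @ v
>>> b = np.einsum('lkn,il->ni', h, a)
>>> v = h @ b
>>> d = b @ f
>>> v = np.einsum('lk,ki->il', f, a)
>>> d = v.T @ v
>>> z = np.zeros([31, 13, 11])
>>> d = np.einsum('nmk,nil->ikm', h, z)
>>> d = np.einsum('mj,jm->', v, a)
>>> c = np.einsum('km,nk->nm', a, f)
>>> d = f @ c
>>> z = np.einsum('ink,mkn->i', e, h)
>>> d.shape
(13, 31)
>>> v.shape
(31, 13)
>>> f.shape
(13, 13)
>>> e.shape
(13, 5, 5)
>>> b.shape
(5, 13)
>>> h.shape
(31, 5, 5)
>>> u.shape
(13,)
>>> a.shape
(13, 31)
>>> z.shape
(13,)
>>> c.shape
(13, 31)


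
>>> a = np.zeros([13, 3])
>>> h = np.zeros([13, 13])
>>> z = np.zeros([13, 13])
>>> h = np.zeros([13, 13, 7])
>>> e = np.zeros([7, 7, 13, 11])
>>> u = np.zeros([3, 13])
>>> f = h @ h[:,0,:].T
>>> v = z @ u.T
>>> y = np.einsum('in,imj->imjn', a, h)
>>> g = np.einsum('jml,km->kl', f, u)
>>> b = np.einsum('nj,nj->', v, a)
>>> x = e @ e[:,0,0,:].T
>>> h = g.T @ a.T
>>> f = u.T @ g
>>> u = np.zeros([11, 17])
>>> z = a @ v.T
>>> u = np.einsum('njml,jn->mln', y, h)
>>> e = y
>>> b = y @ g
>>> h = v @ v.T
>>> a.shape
(13, 3)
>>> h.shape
(13, 13)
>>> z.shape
(13, 13)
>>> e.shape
(13, 13, 7, 3)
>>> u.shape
(7, 3, 13)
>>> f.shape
(13, 13)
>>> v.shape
(13, 3)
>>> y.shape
(13, 13, 7, 3)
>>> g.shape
(3, 13)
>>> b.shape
(13, 13, 7, 13)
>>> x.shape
(7, 7, 13, 7)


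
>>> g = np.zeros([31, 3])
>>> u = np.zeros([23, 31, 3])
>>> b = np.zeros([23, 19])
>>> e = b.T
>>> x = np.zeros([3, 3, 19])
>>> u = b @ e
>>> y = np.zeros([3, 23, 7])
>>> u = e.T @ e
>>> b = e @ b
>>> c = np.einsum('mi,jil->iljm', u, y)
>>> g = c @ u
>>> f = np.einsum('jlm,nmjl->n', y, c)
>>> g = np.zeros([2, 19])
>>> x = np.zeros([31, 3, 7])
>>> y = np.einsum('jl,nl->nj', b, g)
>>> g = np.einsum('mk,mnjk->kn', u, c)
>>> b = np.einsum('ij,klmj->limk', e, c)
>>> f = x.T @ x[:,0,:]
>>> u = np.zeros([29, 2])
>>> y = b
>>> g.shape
(23, 7)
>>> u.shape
(29, 2)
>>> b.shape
(7, 19, 3, 23)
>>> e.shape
(19, 23)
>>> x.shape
(31, 3, 7)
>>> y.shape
(7, 19, 3, 23)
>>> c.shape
(23, 7, 3, 23)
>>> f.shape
(7, 3, 7)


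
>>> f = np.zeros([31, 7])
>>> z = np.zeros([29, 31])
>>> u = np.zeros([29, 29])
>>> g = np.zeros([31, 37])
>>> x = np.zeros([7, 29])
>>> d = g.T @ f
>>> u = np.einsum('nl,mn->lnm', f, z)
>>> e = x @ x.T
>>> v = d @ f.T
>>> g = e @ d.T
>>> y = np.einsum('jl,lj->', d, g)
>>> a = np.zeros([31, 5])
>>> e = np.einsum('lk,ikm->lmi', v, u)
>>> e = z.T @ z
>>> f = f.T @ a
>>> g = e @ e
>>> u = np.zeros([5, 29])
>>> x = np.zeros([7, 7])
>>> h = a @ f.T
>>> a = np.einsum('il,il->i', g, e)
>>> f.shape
(7, 5)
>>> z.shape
(29, 31)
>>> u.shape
(5, 29)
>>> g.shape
(31, 31)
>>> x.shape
(7, 7)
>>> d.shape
(37, 7)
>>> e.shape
(31, 31)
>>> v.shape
(37, 31)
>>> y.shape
()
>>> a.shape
(31,)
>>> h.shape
(31, 7)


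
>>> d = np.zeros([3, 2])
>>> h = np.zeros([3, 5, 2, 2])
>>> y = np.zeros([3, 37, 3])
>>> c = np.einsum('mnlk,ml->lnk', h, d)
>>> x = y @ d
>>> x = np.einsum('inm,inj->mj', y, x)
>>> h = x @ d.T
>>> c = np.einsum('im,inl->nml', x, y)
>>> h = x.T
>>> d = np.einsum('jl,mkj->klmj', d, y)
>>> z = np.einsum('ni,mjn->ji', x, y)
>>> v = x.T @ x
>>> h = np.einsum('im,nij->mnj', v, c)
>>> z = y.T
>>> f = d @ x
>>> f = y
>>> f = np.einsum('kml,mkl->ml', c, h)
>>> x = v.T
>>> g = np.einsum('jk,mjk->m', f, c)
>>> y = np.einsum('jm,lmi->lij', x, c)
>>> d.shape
(37, 2, 3, 3)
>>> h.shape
(2, 37, 3)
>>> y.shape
(37, 3, 2)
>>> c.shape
(37, 2, 3)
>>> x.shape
(2, 2)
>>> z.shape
(3, 37, 3)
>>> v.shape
(2, 2)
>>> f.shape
(2, 3)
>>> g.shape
(37,)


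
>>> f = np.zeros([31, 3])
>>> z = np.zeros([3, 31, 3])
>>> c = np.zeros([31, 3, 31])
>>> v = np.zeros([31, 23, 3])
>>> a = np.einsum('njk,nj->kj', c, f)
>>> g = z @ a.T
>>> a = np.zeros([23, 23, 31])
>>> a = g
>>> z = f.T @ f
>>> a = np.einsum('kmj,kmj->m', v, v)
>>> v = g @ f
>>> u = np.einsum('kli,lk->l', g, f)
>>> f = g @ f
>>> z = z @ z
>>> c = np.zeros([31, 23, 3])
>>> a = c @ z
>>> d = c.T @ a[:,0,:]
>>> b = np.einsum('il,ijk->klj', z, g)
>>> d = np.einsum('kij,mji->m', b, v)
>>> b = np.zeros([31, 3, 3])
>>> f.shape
(3, 31, 3)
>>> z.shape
(3, 3)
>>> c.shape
(31, 23, 3)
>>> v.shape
(3, 31, 3)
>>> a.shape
(31, 23, 3)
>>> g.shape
(3, 31, 31)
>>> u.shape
(31,)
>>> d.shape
(3,)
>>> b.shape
(31, 3, 3)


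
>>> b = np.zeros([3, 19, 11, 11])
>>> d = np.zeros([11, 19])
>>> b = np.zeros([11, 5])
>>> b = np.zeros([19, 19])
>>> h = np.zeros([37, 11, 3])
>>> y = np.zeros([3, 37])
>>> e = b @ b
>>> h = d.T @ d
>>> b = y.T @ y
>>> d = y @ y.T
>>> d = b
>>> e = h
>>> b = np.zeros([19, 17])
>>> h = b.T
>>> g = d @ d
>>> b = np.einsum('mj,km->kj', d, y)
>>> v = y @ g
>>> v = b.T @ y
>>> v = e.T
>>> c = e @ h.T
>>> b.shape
(3, 37)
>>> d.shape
(37, 37)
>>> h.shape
(17, 19)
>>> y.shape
(3, 37)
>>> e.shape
(19, 19)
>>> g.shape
(37, 37)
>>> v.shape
(19, 19)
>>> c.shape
(19, 17)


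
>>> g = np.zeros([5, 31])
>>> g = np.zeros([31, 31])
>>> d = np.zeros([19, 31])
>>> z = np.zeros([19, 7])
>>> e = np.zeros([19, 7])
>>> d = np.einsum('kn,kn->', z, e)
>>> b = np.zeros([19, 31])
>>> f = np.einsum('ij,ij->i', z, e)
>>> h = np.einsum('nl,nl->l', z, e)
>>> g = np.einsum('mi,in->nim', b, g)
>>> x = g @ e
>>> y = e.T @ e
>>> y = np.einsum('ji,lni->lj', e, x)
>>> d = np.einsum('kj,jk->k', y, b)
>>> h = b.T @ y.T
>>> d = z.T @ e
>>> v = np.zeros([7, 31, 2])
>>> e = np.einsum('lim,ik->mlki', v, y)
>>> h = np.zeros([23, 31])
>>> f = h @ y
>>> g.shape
(31, 31, 19)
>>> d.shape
(7, 7)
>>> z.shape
(19, 7)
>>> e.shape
(2, 7, 19, 31)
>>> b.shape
(19, 31)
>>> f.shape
(23, 19)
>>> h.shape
(23, 31)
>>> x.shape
(31, 31, 7)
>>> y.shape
(31, 19)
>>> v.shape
(7, 31, 2)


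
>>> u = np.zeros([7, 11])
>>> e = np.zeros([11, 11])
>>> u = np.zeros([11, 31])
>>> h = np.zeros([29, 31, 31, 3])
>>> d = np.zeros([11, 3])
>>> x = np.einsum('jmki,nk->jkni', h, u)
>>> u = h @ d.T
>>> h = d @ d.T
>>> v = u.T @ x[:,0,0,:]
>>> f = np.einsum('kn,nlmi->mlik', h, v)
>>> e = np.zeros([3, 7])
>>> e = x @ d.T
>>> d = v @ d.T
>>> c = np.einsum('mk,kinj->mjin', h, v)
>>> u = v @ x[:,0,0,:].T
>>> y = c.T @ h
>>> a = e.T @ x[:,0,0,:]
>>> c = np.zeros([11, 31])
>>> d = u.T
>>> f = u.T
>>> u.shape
(11, 31, 31, 29)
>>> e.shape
(29, 31, 11, 11)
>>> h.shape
(11, 11)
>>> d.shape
(29, 31, 31, 11)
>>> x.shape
(29, 31, 11, 3)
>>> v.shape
(11, 31, 31, 3)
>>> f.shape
(29, 31, 31, 11)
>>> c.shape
(11, 31)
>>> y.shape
(31, 31, 3, 11)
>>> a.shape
(11, 11, 31, 3)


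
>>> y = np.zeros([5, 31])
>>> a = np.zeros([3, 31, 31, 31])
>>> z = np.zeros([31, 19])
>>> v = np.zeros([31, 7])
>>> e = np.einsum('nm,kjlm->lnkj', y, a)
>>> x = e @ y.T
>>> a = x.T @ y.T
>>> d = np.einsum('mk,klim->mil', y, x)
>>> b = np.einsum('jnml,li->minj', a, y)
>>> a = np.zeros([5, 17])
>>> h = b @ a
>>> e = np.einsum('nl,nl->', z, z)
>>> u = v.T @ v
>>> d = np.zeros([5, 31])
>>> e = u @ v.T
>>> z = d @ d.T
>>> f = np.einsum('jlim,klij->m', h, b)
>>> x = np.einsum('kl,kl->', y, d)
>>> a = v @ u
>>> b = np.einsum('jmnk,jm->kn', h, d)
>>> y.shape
(5, 31)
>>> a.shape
(31, 7)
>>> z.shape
(5, 5)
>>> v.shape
(31, 7)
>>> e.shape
(7, 31)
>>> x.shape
()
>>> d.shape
(5, 31)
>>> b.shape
(17, 3)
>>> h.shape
(5, 31, 3, 17)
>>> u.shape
(7, 7)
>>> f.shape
(17,)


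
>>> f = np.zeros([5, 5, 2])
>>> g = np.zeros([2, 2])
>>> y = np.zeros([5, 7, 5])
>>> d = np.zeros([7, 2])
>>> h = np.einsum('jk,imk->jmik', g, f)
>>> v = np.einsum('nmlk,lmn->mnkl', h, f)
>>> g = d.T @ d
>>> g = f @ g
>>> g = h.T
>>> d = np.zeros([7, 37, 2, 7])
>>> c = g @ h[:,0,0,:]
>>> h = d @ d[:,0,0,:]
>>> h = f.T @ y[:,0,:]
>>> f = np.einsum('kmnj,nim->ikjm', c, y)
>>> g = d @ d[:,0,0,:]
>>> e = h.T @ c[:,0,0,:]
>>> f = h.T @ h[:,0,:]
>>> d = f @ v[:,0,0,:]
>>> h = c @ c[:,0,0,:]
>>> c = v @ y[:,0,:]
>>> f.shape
(5, 5, 5)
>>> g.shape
(7, 37, 2, 7)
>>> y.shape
(5, 7, 5)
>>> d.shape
(5, 5, 5)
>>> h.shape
(2, 5, 5, 2)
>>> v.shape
(5, 2, 2, 5)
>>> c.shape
(5, 2, 2, 5)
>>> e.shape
(5, 5, 2)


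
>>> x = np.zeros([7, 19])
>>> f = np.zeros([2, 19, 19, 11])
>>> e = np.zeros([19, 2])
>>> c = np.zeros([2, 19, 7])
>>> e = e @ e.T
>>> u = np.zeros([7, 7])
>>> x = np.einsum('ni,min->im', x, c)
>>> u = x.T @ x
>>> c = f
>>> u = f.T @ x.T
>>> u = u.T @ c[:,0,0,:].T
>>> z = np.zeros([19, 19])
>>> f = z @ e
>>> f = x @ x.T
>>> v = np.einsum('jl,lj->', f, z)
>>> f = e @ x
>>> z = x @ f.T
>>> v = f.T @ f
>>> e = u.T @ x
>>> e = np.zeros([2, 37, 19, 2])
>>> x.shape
(19, 2)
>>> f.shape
(19, 2)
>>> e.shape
(2, 37, 19, 2)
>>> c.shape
(2, 19, 19, 11)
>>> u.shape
(19, 19, 19, 2)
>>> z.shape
(19, 19)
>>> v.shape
(2, 2)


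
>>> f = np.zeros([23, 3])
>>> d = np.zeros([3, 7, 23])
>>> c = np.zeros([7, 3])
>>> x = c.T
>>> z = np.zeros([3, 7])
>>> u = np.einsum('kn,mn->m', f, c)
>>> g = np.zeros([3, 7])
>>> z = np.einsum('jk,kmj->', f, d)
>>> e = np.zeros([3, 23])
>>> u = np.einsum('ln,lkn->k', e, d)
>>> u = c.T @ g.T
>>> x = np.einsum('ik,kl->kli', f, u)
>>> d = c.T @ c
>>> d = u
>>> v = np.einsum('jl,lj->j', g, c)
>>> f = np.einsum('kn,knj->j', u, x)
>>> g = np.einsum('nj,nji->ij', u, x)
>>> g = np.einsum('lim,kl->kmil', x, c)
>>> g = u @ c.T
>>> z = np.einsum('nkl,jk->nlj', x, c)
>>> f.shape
(23,)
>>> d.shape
(3, 3)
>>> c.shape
(7, 3)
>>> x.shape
(3, 3, 23)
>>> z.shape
(3, 23, 7)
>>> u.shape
(3, 3)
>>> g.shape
(3, 7)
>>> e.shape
(3, 23)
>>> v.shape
(3,)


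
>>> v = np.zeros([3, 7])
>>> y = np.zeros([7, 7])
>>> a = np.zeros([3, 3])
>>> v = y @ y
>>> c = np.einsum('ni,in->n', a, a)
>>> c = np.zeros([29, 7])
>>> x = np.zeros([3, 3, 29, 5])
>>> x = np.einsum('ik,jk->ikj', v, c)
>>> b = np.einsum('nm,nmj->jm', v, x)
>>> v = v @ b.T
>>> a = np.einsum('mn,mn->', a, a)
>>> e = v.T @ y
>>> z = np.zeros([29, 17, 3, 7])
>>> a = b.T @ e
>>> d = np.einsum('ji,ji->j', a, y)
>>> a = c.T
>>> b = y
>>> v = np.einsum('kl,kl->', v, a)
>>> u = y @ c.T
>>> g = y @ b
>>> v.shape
()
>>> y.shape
(7, 7)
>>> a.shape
(7, 29)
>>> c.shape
(29, 7)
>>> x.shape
(7, 7, 29)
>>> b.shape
(7, 7)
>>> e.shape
(29, 7)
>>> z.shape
(29, 17, 3, 7)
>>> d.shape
(7,)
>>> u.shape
(7, 29)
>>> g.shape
(7, 7)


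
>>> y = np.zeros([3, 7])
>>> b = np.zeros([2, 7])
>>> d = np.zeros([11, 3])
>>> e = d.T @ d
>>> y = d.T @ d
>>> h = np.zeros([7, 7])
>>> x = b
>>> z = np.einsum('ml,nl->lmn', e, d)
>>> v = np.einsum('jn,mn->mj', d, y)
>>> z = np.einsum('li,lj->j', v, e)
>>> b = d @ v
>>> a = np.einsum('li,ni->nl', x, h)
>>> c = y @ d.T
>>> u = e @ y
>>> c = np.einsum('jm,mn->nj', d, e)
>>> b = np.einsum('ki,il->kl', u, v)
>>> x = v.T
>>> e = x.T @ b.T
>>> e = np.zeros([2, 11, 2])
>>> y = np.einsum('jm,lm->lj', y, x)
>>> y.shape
(11, 3)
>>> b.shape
(3, 11)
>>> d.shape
(11, 3)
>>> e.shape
(2, 11, 2)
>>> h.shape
(7, 7)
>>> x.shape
(11, 3)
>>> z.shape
(3,)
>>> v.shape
(3, 11)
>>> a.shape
(7, 2)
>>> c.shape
(3, 11)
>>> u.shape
(3, 3)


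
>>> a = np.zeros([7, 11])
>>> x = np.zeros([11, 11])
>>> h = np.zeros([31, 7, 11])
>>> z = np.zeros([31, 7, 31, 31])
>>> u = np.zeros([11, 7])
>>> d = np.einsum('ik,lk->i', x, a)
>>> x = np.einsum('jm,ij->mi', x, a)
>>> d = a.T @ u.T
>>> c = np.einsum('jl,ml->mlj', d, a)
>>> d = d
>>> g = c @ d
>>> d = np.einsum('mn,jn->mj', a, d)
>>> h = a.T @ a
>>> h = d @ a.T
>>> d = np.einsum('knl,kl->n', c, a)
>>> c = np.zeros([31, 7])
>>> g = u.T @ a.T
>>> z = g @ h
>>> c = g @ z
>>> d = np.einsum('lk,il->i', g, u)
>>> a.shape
(7, 11)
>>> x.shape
(11, 7)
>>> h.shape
(7, 7)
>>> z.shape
(7, 7)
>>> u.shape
(11, 7)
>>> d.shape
(11,)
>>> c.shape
(7, 7)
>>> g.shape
(7, 7)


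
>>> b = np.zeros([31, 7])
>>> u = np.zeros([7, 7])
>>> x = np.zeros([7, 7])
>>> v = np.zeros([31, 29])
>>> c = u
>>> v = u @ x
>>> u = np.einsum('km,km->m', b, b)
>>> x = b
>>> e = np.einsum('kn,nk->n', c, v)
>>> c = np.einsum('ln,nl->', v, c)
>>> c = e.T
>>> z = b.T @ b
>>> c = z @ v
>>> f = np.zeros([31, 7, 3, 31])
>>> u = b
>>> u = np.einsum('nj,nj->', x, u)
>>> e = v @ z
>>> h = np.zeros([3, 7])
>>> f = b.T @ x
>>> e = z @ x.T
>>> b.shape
(31, 7)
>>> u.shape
()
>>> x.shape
(31, 7)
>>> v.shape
(7, 7)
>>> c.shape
(7, 7)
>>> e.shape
(7, 31)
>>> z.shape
(7, 7)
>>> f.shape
(7, 7)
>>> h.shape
(3, 7)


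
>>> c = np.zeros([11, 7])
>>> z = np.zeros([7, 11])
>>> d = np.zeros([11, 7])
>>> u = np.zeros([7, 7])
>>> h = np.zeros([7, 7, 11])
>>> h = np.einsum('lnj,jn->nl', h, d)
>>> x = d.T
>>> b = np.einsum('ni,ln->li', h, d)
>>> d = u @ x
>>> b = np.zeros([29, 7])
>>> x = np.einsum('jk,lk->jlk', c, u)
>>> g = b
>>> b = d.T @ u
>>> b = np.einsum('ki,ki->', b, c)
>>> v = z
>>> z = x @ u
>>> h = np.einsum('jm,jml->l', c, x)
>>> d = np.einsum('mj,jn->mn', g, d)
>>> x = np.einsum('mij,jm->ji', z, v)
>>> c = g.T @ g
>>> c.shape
(7, 7)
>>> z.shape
(11, 7, 7)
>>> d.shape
(29, 11)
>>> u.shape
(7, 7)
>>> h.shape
(7,)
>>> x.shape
(7, 7)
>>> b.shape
()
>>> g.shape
(29, 7)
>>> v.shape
(7, 11)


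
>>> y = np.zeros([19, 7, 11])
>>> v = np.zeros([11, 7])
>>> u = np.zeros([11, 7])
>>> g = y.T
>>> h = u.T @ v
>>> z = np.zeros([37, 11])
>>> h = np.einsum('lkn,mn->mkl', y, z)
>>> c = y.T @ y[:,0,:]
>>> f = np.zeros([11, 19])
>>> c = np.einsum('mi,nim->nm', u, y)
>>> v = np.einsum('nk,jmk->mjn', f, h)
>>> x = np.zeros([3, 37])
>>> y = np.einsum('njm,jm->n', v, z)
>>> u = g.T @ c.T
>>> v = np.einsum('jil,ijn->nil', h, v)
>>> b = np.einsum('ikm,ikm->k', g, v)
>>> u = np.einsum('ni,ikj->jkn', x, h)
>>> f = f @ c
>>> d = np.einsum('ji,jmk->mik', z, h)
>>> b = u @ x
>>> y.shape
(7,)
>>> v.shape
(11, 7, 19)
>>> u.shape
(19, 7, 3)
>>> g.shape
(11, 7, 19)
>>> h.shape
(37, 7, 19)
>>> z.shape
(37, 11)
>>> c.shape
(19, 11)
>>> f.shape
(11, 11)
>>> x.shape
(3, 37)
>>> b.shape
(19, 7, 37)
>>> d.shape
(7, 11, 19)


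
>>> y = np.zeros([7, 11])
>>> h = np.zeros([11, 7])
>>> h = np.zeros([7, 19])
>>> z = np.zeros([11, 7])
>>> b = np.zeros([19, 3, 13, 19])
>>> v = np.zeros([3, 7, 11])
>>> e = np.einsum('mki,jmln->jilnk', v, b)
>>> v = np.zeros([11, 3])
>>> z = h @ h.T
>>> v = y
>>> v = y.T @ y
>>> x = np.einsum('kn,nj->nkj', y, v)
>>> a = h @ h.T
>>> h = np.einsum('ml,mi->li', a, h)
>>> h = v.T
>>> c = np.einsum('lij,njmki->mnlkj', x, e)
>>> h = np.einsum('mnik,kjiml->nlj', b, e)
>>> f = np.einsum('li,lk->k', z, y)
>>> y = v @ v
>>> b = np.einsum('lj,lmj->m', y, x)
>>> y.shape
(11, 11)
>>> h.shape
(3, 7, 11)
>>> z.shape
(7, 7)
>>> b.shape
(7,)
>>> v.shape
(11, 11)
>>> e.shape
(19, 11, 13, 19, 7)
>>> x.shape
(11, 7, 11)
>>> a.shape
(7, 7)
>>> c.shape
(13, 19, 11, 19, 11)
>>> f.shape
(11,)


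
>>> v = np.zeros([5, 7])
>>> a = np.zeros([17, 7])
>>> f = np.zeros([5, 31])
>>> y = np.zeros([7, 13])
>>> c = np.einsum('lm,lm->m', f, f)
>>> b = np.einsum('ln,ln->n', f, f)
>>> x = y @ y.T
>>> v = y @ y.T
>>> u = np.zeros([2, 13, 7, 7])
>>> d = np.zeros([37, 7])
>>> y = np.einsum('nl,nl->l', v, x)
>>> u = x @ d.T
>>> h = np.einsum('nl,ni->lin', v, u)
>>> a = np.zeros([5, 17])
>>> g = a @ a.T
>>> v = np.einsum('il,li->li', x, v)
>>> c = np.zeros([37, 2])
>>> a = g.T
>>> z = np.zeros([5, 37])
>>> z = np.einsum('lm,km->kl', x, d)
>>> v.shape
(7, 7)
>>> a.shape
(5, 5)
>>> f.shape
(5, 31)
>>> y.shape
(7,)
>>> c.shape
(37, 2)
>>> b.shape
(31,)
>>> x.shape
(7, 7)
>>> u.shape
(7, 37)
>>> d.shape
(37, 7)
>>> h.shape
(7, 37, 7)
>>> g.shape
(5, 5)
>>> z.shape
(37, 7)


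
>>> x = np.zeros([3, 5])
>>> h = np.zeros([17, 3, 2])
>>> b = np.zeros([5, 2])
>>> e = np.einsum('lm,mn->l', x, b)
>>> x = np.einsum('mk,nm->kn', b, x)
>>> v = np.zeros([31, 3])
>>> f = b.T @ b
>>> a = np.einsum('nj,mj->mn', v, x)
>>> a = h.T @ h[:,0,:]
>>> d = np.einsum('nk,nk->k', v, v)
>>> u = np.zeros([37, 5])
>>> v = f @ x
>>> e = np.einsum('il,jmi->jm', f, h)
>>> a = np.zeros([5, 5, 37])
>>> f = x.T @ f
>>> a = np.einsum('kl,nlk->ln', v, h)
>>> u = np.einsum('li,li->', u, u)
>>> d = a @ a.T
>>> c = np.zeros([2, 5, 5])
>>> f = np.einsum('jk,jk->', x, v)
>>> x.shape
(2, 3)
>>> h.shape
(17, 3, 2)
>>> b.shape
(5, 2)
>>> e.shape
(17, 3)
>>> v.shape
(2, 3)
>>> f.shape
()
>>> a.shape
(3, 17)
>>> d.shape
(3, 3)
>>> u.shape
()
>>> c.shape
(2, 5, 5)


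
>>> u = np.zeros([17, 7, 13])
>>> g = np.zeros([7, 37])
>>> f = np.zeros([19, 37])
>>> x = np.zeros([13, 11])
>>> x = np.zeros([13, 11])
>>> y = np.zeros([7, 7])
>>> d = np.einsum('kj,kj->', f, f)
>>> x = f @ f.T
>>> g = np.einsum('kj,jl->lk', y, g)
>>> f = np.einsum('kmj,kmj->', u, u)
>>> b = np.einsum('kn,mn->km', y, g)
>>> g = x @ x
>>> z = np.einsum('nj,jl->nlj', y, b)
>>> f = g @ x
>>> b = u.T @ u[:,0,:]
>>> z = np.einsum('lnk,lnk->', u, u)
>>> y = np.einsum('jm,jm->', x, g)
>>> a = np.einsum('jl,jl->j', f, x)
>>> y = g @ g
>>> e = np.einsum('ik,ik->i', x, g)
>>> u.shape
(17, 7, 13)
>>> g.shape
(19, 19)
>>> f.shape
(19, 19)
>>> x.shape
(19, 19)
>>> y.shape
(19, 19)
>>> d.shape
()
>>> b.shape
(13, 7, 13)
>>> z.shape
()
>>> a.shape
(19,)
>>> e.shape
(19,)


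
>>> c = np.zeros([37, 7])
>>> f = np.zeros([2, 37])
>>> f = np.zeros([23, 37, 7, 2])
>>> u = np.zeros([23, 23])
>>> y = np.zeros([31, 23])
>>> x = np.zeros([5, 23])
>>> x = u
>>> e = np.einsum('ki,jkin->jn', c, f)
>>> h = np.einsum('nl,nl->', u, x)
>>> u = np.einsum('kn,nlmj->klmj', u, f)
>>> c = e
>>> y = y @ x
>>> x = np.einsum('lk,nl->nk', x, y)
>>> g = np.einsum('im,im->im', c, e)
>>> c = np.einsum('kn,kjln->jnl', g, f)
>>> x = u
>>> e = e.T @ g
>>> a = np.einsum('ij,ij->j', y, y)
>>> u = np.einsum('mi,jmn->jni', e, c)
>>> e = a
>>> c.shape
(37, 2, 7)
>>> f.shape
(23, 37, 7, 2)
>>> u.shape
(37, 7, 2)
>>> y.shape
(31, 23)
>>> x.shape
(23, 37, 7, 2)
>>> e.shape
(23,)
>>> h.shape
()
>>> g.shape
(23, 2)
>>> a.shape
(23,)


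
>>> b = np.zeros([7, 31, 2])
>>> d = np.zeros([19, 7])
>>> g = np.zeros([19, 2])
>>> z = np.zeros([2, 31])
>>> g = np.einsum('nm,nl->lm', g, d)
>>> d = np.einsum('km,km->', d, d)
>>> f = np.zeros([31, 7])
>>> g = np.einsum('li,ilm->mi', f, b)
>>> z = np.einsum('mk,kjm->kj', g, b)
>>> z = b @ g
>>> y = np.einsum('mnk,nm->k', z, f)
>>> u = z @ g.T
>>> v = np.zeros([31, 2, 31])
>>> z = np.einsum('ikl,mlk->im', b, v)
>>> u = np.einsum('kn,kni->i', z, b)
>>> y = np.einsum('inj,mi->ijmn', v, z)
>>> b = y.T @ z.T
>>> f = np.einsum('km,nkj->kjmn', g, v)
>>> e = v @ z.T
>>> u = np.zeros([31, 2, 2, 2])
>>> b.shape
(2, 7, 31, 7)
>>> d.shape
()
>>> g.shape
(2, 7)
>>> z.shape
(7, 31)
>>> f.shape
(2, 31, 7, 31)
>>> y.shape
(31, 31, 7, 2)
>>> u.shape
(31, 2, 2, 2)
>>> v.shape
(31, 2, 31)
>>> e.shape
(31, 2, 7)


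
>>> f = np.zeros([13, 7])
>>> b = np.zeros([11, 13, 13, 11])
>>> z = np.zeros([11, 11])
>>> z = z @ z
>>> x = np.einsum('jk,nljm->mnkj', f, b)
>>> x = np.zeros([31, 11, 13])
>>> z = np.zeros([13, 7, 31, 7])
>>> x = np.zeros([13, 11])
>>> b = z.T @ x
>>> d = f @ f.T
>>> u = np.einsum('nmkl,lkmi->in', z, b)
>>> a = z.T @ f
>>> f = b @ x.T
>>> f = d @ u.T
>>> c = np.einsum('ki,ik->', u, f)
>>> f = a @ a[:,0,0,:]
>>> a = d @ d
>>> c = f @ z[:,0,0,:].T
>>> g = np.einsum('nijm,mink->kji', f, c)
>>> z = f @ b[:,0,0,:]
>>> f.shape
(7, 31, 7, 7)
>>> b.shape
(7, 31, 7, 11)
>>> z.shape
(7, 31, 7, 11)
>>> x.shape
(13, 11)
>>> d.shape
(13, 13)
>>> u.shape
(11, 13)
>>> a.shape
(13, 13)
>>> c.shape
(7, 31, 7, 13)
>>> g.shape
(13, 7, 31)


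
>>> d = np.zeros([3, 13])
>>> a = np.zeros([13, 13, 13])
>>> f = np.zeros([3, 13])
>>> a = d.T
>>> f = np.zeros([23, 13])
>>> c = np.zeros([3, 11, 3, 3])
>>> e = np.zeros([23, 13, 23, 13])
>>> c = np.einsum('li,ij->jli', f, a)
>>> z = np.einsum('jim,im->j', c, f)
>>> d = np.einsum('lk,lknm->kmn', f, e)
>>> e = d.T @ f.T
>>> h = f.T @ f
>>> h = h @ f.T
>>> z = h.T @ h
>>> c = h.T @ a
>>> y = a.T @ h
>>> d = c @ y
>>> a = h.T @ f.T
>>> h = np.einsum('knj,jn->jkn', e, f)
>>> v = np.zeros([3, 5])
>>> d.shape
(23, 23)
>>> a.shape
(23, 23)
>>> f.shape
(23, 13)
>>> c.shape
(23, 3)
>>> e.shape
(23, 13, 23)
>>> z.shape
(23, 23)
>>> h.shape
(23, 23, 13)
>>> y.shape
(3, 23)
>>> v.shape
(3, 5)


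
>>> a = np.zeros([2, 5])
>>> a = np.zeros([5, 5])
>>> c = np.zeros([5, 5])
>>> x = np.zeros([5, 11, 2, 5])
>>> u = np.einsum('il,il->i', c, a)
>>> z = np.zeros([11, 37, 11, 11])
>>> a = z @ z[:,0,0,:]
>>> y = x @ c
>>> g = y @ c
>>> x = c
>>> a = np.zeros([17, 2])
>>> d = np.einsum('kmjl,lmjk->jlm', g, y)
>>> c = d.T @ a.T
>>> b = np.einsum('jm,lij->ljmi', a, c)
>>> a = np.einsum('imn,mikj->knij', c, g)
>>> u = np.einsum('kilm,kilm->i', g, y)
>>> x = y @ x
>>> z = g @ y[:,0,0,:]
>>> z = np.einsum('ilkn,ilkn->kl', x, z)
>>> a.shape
(2, 17, 11, 5)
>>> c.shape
(11, 5, 17)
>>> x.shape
(5, 11, 2, 5)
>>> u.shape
(11,)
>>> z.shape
(2, 11)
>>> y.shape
(5, 11, 2, 5)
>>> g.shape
(5, 11, 2, 5)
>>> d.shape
(2, 5, 11)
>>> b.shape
(11, 17, 2, 5)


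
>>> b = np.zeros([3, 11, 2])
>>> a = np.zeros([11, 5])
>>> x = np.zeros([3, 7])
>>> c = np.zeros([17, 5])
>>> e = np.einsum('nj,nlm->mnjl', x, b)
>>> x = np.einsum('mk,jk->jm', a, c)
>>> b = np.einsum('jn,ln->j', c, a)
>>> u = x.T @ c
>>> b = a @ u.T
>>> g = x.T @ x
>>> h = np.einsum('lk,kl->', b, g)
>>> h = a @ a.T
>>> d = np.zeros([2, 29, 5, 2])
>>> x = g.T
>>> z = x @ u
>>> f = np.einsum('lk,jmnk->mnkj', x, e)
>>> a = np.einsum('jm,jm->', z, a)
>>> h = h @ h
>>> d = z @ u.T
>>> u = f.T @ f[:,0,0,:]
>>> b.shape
(11, 11)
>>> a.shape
()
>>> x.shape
(11, 11)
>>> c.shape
(17, 5)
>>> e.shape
(2, 3, 7, 11)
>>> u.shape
(2, 11, 7, 2)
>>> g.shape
(11, 11)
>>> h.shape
(11, 11)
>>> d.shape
(11, 11)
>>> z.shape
(11, 5)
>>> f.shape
(3, 7, 11, 2)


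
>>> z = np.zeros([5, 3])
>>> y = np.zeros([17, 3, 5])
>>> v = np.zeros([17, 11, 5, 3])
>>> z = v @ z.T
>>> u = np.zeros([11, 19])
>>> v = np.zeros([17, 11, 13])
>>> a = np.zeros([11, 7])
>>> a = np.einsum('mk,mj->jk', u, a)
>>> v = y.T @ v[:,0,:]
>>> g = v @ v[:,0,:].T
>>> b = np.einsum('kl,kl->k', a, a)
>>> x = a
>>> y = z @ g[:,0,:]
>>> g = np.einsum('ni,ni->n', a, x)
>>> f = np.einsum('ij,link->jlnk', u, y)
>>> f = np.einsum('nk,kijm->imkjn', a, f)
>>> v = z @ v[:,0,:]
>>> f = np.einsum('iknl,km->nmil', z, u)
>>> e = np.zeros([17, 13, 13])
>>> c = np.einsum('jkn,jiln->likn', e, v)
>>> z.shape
(17, 11, 5, 5)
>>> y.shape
(17, 11, 5, 5)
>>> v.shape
(17, 11, 5, 13)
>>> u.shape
(11, 19)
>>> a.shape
(7, 19)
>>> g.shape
(7,)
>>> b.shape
(7,)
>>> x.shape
(7, 19)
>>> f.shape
(5, 19, 17, 5)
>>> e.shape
(17, 13, 13)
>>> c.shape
(5, 11, 13, 13)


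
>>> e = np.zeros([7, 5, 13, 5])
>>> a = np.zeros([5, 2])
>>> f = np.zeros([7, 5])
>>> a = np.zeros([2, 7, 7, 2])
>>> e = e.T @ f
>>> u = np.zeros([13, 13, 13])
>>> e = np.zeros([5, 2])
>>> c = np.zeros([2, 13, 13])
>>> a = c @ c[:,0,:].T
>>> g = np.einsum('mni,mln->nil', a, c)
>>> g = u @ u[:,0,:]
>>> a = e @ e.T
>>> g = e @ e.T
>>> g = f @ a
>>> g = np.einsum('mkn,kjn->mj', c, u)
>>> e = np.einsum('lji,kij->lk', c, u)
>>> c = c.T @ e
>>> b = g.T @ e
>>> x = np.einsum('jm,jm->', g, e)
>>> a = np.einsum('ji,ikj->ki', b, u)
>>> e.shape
(2, 13)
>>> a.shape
(13, 13)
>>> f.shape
(7, 5)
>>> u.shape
(13, 13, 13)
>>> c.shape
(13, 13, 13)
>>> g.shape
(2, 13)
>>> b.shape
(13, 13)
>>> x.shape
()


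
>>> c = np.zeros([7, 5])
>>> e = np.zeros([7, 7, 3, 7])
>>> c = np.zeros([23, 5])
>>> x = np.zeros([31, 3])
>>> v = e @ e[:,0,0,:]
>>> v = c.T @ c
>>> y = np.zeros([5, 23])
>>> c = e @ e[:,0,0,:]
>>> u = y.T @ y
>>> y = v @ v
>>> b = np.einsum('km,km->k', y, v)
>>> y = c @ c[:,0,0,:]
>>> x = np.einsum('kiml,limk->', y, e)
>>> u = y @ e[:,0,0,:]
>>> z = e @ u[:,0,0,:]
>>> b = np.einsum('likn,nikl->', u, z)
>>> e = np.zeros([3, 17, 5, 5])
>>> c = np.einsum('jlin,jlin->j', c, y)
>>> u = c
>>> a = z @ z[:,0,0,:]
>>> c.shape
(7,)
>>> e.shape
(3, 17, 5, 5)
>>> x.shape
()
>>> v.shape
(5, 5)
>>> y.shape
(7, 7, 3, 7)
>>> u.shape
(7,)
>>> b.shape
()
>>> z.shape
(7, 7, 3, 7)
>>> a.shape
(7, 7, 3, 7)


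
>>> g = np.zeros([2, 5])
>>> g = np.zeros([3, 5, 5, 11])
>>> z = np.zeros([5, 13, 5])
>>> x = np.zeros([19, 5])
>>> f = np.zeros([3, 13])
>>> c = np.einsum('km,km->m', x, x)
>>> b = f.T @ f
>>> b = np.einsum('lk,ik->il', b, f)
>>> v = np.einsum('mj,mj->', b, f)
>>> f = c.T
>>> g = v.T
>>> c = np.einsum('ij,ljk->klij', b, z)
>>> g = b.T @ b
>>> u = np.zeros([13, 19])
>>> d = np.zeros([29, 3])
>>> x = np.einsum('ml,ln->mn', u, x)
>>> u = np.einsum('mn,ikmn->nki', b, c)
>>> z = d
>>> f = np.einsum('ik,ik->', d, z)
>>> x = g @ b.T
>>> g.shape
(13, 13)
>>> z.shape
(29, 3)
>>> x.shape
(13, 3)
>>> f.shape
()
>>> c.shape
(5, 5, 3, 13)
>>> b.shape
(3, 13)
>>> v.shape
()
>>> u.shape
(13, 5, 5)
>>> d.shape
(29, 3)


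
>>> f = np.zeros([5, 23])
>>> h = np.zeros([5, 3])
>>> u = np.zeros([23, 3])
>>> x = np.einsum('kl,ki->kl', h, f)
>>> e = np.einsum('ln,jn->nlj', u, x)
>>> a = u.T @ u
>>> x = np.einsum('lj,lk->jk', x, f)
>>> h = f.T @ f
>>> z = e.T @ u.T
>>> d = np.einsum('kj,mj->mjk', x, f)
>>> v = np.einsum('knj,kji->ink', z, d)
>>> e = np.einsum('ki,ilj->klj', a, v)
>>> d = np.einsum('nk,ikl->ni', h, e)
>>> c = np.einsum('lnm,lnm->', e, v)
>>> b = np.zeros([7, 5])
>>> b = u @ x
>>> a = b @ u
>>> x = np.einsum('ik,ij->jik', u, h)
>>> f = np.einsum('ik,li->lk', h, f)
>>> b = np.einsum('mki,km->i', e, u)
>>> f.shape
(5, 23)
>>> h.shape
(23, 23)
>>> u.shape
(23, 3)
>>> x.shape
(23, 23, 3)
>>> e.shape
(3, 23, 5)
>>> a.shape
(23, 3)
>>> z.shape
(5, 23, 23)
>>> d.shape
(23, 3)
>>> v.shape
(3, 23, 5)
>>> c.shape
()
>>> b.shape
(5,)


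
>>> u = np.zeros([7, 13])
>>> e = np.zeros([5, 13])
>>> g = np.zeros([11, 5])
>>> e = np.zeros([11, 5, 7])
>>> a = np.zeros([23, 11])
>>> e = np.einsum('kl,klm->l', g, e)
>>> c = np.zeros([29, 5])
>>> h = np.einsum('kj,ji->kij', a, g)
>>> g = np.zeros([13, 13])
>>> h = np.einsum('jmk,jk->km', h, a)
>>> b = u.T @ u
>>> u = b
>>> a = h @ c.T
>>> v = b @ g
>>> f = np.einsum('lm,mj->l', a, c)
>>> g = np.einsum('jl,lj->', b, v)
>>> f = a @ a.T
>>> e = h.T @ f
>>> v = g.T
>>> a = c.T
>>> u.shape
(13, 13)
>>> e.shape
(5, 11)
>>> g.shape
()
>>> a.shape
(5, 29)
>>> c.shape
(29, 5)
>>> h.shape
(11, 5)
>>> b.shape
(13, 13)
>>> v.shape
()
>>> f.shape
(11, 11)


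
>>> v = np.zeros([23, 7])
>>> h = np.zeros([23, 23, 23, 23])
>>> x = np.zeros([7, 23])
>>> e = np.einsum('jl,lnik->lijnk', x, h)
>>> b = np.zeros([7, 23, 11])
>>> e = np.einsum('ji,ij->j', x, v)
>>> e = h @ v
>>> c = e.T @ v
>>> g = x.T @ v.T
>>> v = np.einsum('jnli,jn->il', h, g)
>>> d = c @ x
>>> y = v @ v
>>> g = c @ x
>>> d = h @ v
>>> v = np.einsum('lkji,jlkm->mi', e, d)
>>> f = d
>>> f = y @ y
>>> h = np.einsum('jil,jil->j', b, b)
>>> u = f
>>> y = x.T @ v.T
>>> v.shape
(23, 7)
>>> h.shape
(7,)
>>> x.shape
(7, 23)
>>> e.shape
(23, 23, 23, 7)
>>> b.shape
(7, 23, 11)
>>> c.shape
(7, 23, 23, 7)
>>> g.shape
(7, 23, 23, 23)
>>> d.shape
(23, 23, 23, 23)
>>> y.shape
(23, 23)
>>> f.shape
(23, 23)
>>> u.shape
(23, 23)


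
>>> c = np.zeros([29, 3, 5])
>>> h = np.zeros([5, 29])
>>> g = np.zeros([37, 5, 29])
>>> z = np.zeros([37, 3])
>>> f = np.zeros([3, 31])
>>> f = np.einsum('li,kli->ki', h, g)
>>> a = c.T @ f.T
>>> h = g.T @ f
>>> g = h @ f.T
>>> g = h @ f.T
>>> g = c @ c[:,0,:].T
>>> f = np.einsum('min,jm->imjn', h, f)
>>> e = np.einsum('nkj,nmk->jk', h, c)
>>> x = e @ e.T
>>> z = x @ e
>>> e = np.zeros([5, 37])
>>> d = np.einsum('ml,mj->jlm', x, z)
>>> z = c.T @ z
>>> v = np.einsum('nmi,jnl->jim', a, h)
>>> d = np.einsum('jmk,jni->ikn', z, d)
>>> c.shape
(29, 3, 5)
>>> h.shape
(29, 5, 29)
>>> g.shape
(29, 3, 29)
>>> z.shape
(5, 3, 5)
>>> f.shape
(5, 29, 37, 29)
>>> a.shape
(5, 3, 37)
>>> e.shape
(5, 37)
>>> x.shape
(29, 29)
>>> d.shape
(29, 5, 29)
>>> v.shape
(29, 37, 3)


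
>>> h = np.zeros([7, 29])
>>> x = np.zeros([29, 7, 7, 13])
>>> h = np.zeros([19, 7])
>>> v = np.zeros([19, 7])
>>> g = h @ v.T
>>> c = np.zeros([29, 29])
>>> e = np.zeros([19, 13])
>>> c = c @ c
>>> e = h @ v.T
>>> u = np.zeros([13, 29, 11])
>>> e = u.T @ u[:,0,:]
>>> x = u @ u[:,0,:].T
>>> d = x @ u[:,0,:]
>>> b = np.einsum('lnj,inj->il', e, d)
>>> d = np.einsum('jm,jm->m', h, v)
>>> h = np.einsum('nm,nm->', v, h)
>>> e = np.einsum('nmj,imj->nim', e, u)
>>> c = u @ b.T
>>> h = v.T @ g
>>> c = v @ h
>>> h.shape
(7, 19)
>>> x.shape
(13, 29, 13)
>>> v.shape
(19, 7)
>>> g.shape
(19, 19)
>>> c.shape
(19, 19)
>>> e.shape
(11, 13, 29)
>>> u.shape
(13, 29, 11)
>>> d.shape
(7,)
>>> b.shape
(13, 11)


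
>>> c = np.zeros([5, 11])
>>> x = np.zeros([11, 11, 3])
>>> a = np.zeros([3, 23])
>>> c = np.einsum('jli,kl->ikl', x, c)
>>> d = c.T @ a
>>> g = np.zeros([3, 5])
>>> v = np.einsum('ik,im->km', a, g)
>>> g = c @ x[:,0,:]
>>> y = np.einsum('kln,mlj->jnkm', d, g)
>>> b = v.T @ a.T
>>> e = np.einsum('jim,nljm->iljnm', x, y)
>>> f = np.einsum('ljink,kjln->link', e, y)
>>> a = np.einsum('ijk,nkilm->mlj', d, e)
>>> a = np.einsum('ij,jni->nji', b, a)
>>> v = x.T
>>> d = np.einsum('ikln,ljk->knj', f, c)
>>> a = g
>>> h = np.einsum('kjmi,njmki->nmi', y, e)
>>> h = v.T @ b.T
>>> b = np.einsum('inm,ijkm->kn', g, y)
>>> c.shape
(3, 5, 11)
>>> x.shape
(11, 11, 3)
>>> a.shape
(3, 5, 3)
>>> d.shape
(11, 3, 5)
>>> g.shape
(3, 5, 3)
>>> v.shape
(3, 11, 11)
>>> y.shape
(3, 23, 11, 3)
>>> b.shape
(11, 5)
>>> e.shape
(11, 23, 11, 3, 3)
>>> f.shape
(11, 11, 3, 3)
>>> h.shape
(11, 11, 5)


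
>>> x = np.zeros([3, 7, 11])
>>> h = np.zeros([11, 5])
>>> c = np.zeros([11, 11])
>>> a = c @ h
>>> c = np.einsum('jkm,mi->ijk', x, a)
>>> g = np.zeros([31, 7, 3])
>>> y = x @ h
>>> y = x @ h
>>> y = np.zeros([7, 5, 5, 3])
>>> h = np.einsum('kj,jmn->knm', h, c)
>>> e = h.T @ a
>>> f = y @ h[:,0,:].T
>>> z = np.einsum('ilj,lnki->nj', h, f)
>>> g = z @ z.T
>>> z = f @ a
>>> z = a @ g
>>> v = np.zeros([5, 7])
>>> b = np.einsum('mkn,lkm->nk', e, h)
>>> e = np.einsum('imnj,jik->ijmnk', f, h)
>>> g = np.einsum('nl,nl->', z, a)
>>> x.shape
(3, 7, 11)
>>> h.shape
(11, 7, 3)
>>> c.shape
(5, 3, 7)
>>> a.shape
(11, 5)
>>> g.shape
()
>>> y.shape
(7, 5, 5, 3)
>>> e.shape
(7, 11, 5, 5, 3)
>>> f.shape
(7, 5, 5, 11)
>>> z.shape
(11, 5)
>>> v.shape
(5, 7)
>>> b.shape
(5, 7)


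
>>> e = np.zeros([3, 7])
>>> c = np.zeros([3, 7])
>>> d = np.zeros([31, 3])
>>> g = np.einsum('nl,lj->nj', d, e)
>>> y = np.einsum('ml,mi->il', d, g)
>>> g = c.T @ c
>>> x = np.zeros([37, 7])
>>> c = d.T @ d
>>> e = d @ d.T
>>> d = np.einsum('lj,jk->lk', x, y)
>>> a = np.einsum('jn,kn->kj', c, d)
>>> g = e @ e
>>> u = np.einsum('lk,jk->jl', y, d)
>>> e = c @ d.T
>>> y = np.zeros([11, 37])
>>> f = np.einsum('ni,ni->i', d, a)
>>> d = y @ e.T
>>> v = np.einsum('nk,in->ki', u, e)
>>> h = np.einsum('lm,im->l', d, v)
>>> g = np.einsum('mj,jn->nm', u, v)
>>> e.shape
(3, 37)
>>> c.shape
(3, 3)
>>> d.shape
(11, 3)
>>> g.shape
(3, 37)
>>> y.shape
(11, 37)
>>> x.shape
(37, 7)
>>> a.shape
(37, 3)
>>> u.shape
(37, 7)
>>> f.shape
(3,)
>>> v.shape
(7, 3)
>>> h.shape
(11,)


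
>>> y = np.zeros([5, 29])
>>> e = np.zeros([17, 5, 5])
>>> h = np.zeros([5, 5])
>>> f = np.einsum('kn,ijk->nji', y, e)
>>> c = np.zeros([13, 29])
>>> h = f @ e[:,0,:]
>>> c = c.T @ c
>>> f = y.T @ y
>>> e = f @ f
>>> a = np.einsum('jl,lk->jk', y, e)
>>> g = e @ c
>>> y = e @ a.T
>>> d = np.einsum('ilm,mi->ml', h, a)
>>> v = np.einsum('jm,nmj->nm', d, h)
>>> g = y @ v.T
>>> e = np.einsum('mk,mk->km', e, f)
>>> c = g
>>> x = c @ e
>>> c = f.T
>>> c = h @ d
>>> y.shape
(29, 5)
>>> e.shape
(29, 29)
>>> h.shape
(29, 5, 5)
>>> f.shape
(29, 29)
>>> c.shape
(29, 5, 5)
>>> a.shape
(5, 29)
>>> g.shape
(29, 29)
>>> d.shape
(5, 5)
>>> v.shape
(29, 5)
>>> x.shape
(29, 29)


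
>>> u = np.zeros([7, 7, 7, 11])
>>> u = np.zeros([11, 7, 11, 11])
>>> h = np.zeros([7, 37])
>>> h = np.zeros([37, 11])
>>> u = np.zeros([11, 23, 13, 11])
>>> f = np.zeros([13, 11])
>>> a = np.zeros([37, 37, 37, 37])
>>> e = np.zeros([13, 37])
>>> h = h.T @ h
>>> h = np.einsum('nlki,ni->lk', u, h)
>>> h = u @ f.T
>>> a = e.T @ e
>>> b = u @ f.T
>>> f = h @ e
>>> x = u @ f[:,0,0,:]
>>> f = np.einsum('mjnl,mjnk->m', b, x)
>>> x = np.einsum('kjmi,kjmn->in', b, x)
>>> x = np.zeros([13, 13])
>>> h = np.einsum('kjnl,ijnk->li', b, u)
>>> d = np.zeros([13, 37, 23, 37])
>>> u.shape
(11, 23, 13, 11)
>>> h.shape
(13, 11)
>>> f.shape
(11,)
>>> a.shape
(37, 37)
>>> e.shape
(13, 37)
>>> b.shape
(11, 23, 13, 13)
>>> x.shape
(13, 13)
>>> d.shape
(13, 37, 23, 37)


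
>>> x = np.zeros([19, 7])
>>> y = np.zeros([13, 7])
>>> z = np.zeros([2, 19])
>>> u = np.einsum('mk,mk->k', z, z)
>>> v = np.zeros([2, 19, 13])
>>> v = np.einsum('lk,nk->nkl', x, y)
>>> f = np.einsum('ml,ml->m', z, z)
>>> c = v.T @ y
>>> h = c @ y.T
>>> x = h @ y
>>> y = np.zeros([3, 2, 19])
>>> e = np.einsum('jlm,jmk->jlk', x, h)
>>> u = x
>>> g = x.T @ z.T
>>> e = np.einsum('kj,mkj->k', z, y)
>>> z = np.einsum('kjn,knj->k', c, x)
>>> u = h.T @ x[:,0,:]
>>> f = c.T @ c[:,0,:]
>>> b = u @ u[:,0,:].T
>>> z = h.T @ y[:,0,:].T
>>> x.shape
(19, 7, 7)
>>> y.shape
(3, 2, 19)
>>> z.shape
(13, 7, 3)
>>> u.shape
(13, 7, 7)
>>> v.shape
(13, 7, 19)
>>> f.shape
(7, 7, 7)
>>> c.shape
(19, 7, 7)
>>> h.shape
(19, 7, 13)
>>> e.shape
(2,)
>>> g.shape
(7, 7, 2)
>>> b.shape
(13, 7, 13)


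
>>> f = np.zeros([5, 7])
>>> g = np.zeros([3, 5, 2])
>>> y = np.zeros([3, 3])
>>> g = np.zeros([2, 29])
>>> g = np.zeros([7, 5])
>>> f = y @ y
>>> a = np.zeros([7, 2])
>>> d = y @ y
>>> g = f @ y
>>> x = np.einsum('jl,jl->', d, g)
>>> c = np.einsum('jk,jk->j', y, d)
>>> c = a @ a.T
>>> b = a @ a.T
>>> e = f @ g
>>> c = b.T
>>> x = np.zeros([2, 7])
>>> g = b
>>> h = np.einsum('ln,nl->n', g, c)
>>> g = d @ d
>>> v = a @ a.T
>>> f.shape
(3, 3)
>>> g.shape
(3, 3)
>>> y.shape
(3, 3)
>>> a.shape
(7, 2)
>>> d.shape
(3, 3)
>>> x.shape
(2, 7)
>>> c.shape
(7, 7)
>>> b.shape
(7, 7)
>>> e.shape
(3, 3)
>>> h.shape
(7,)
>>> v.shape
(7, 7)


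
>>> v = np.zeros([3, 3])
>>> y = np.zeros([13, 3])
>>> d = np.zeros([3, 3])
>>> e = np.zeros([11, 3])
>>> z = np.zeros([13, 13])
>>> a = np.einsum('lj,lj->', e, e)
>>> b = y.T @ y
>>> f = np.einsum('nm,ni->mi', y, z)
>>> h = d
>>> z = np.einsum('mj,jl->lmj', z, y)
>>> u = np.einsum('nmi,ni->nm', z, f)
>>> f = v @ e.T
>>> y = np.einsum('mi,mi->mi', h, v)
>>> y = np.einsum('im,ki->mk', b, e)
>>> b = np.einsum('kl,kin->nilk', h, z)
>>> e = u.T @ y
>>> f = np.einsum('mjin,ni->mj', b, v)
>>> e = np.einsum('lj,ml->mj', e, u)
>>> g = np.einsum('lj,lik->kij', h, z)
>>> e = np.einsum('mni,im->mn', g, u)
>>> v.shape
(3, 3)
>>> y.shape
(3, 11)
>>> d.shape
(3, 3)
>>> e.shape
(13, 13)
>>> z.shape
(3, 13, 13)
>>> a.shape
()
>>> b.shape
(13, 13, 3, 3)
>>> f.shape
(13, 13)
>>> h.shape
(3, 3)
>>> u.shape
(3, 13)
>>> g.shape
(13, 13, 3)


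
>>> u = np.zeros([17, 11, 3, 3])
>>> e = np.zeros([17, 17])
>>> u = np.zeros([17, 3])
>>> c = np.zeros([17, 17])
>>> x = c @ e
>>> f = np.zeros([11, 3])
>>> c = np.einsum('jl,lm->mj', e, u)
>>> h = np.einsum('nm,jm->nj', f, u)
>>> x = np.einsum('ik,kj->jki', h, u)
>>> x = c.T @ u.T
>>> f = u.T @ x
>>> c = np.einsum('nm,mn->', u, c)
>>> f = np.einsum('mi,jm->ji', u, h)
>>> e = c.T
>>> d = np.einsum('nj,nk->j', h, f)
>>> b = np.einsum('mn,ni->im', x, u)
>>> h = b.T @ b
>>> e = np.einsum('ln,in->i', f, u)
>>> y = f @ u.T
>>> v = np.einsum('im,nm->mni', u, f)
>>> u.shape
(17, 3)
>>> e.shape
(17,)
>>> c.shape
()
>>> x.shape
(17, 17)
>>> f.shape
(11, 3)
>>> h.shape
(17, 17)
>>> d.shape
(17,)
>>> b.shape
(3, 17)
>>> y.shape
(11, 17)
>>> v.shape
(3, 11, 17)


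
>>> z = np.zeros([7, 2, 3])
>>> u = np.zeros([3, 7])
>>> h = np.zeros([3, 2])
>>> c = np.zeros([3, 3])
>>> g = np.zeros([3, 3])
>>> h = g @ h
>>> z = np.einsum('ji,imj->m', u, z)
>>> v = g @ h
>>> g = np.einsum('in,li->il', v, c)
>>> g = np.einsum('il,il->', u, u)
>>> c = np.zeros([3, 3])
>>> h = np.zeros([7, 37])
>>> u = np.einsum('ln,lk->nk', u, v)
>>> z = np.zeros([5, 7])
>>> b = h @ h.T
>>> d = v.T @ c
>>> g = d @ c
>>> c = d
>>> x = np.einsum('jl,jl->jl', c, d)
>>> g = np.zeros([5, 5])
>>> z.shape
(5, 7)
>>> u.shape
(7, 2)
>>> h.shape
(7, 37)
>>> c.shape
(2, 3)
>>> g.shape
(5, 5)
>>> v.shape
(3, 2)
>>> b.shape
(7, 7)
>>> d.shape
(2, 3)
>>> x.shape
(2, 3)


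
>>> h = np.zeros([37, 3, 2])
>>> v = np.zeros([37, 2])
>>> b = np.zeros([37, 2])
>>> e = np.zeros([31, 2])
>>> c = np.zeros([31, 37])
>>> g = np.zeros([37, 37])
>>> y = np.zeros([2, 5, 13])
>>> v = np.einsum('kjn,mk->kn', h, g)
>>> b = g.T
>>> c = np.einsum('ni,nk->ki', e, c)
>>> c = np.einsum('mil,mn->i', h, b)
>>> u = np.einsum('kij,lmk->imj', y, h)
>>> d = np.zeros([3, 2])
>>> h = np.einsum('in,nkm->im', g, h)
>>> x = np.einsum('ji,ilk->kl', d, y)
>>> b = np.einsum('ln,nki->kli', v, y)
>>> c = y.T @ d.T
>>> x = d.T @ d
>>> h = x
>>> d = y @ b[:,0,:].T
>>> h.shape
(2, 2)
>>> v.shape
(37, 2)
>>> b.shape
(5, 37, 13)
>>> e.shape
(31, 2)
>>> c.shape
(13, 5, 3)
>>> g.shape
(37, 37)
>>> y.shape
(2, 5, 13)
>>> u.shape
(5, 3, 13)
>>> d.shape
(2, 5, 5)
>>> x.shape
(2, 2)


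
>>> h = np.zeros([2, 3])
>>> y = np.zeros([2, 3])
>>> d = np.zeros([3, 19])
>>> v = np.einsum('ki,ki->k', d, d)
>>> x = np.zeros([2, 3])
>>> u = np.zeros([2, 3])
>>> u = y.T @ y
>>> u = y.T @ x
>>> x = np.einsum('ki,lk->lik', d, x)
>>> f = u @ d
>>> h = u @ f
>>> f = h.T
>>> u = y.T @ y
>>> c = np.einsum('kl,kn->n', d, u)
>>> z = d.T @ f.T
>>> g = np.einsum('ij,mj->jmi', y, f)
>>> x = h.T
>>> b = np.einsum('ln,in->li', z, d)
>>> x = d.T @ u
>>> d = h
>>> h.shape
(3, 19)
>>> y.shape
(2, 3)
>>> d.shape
(3, 19)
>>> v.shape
(3,)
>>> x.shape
(19, 3)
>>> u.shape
(3, 3)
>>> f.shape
(19, 3)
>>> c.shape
(3,)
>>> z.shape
(19, 19)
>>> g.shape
(3, 19, 2)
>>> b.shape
(19, 3)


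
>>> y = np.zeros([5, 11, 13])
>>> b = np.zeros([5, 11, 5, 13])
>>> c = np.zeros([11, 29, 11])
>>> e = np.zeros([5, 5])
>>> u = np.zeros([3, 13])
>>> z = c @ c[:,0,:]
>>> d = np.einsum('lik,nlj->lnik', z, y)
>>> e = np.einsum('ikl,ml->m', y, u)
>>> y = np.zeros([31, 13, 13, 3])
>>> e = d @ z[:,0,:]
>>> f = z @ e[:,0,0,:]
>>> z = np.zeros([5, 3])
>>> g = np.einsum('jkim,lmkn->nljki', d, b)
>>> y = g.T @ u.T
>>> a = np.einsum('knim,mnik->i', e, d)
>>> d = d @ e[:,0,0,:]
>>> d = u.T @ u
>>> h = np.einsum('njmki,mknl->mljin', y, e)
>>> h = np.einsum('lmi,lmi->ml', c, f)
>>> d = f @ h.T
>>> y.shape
(29, 5, 11, 5, 3)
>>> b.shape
(5, 11, 5, 13)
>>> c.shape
(11, 29, 11)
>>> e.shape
(11, 5, 29, 11)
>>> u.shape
(3, 13)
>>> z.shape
(5, 3)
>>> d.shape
(11, 29, 29)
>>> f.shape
(11, 29, 11)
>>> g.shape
(13, 5, 11, 5, 29)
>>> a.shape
(29,)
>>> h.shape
(29, 11)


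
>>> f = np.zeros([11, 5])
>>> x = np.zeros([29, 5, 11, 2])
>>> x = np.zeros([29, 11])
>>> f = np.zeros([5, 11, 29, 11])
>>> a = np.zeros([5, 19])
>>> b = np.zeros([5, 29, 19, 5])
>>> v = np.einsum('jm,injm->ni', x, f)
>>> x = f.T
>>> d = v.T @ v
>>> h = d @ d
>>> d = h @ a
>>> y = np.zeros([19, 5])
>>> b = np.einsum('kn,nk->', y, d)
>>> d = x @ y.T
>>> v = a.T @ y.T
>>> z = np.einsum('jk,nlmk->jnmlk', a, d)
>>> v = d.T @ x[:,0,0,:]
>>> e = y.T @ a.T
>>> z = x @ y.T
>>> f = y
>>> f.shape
(19, 5)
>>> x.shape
(11, 29, 11, 5)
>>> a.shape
(5, 19)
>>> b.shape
()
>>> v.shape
(19, 11, 29, 5)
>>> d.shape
(11, 29, 11, 19)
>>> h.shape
(5, 5)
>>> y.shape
(19, 5)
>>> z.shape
(11, 29, 11, 19)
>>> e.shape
(5, 5)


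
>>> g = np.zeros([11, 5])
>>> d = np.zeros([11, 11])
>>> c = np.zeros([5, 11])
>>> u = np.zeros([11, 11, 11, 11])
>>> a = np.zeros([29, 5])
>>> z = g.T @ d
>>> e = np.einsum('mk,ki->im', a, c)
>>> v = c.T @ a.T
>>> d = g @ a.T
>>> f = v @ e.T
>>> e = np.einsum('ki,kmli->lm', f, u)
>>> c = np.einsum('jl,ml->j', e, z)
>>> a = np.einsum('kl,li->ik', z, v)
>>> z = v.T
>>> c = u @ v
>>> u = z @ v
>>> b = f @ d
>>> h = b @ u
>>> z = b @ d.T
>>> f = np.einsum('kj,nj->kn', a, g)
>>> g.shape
(11, 5)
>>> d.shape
(11, 29)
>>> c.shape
(11, 11, 11, 29)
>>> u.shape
(29, 29)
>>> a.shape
(29, 5)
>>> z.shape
(11, 11)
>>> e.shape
(11, 11)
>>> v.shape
(11, 29)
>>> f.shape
(29, 11)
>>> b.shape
(11, 29)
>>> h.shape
(11, 29)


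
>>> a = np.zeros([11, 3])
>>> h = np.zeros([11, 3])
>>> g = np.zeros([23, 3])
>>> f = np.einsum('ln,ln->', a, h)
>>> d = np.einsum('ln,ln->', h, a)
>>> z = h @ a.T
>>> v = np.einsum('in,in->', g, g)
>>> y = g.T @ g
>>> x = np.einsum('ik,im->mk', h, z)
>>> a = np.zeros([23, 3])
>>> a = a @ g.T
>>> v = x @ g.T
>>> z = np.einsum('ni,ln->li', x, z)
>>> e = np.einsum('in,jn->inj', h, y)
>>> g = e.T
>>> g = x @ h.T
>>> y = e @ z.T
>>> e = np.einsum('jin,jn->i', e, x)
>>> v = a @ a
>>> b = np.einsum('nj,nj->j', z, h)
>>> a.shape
(23, 23)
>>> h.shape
(11, 3)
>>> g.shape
(11, 11)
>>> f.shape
()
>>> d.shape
()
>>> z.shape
(11, 3)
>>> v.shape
(23, 23)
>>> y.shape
(11, 3, 11)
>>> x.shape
(11, 3)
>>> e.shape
(3,)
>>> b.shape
(3,)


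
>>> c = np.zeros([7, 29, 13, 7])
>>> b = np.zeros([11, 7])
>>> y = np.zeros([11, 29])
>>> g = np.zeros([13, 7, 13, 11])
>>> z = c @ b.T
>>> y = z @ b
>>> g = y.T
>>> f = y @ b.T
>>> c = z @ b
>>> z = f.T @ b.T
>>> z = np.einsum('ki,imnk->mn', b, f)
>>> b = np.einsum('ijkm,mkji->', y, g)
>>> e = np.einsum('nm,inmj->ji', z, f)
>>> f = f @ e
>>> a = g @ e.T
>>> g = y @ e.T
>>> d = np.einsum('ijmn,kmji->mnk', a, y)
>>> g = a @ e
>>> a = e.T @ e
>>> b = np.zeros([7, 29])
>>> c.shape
(7, 29, 13, 7)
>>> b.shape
(7, 29)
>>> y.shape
(7, 29, 13, 7)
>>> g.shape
(7, 13, 29, 7)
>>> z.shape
(29, 13)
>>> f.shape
(7, 29, 13, 7)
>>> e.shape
(11, 7)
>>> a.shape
(7, 7)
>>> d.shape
(29, 11, 7)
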